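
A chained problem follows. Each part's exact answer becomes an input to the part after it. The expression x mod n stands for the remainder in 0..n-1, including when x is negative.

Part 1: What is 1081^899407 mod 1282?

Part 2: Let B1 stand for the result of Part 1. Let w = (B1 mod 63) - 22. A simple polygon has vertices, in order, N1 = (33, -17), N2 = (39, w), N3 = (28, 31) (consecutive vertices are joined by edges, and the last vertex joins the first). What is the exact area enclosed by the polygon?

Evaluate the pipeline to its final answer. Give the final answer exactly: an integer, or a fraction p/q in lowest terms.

Part 1: squarings mod 1282: 1081^1=1081, 1081^2=659, 1081^4=965, 1081^8=493, 1081^16=751, 1081^32=1203, 1081^64=1113, 1081^128=357, 1081^256=531, 1081^512=1203, 1081^1024=1113, 1081^2048=357, 1081^4096=531, 1081^8192=1203, 1081^16384=1113, 1081^32768=357, 1081^65536=531, 1081^131072=1203, 1081^262144=1113, 1081^524288=357; 1081^899407 = 1081^1 * 1081^2 * 1081^4 * 1081^8 * 1081^64 * 1081^256 * 1081^2048 * 1081^4096 * 1081^8192 * 1081^32768 * 1081^65536 * 1081^262144 * 1081^524288 = 461 (mod 1282); answer 461
Part 2: B1 = 461; w = -2; cross terms: (33*-2 - 39*-17)=597, (39*31 - 28*-2)=1265, (28*-17 - 33*31)=-1499; twice the area = |363| = 363; area = 363/2; answer 363/2

363/2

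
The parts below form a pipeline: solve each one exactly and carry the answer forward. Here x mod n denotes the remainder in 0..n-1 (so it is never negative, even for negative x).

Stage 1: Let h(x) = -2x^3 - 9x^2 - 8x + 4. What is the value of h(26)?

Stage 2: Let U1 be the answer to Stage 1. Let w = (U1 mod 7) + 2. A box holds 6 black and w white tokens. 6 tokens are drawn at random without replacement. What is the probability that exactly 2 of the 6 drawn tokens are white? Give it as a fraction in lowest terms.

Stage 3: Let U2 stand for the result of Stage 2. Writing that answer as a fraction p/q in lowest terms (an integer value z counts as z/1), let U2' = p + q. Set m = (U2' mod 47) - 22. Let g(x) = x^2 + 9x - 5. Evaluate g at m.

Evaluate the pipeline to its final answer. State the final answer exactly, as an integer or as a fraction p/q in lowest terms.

625

Stage 1: -2*(26)^3 - 9*(26)^2 - 8*(26)^1 + 4 = (-35152) + (-6084) + (-208) + (4) = -41440; answer -41440
Stage 2: U1 = -41440; w = 2; total draws C(8,6) = 28; favorable C(2,2)*C(6,4) = 15; P = 15/28; answer 15/28
Stage 3: U2 = 15/28; threaded value p + q = 43; m = 21; 1*(21)^2 + 9*(21)^1 - 5 = (441) + (189) + (-5) = 625; answer 625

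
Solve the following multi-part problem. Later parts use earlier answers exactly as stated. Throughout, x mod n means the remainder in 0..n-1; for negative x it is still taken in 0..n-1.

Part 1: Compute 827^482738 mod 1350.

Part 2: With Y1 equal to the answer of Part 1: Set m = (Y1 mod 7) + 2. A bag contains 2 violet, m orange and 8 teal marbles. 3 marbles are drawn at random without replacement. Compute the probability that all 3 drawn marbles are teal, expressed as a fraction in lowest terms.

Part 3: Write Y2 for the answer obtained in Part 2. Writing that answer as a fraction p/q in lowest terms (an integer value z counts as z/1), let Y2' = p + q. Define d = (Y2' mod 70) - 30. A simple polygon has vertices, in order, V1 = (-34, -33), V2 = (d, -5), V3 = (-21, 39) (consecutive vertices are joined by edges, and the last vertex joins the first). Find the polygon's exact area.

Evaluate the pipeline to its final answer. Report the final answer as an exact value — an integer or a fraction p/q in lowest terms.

Part 1: squarings mod 1350: 827^1=827, 827^2=829, 827^4=91, 827^8=181, 827^16=361, 827^32=721, 827^64=91, 827^128=181, 827^256=361, 827^512=721, 827^1024=91, 827^2048=181, 827^4096=361, 827^8192=721, 827^16384=91, 827^32768=181, 827^65536=361, 827^131072=721, 827^262144=91; 827^482738 = 827^2 * 827^16 * 827^32 * 827^128 * 827^256 * 827^1024 * 827^2048 * 827^4096 * 827^16384 * 827^65536 * 827^131072 * 827^262144 = 19 (mod 1350); answer 19
Part 2: Y1 = 19; m = 7; total draws C(17,3) = 680; favorable C(8,3) = 56; P = 7/85; answer 7/85
Part 3: Y2 = 7/85; threaded value p + q = 92; d = -8; cross terms: (-34*-5 - -8*-33)=-94, (-8*39 - -21*-5)=-417, (-21*-33 - -34*39)=2019; twice the area = |1508| = 1508; area = 754; answer 754

754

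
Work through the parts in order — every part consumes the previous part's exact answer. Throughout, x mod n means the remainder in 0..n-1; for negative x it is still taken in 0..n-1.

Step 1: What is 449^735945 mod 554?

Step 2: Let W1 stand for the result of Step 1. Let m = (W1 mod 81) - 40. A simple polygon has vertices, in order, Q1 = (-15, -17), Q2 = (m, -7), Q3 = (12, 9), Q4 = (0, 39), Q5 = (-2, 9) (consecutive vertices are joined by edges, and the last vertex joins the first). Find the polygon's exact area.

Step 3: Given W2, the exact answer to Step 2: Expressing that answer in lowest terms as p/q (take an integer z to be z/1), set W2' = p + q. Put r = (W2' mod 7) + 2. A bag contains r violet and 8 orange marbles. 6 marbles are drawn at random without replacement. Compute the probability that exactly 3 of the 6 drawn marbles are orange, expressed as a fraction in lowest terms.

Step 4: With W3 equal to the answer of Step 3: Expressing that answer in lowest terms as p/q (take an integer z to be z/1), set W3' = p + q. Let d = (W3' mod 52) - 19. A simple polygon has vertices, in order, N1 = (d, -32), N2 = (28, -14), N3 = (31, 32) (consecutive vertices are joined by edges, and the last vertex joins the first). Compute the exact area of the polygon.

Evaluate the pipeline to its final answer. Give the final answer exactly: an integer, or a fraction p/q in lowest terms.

Step 1: squarings mod 554: 449^1=449, 449^2=499, 449^4=255, 449^8=207, 449^16=191, 449^32=471, 449^64=241, 449^128=465, 449^256=165, 449^512=79, 449^1024=147, 449^2048=3, 449^4096=9, 449^8192=81, 449^16384=467, 449^32768=367, 449^65536=67, 449^131072=57, 449^262144=479, 449^524288=85; 449^735945 = 449^1 * 449^8 * 449^64 * 449^128 * 449^512 * 449^2048 * 449^4096 * 449^8192 * 449^65536 * 449^131072 * 449^524288 = 481 (mod 554); answer 481
Step 2: W1 = 481; m = 36; cross terms: (-15*-7 - 36*-17)=717, (36*9 - 12*-7)=408, (12*39 - 0*9)=468, (0*9 - -2*39)=78, (-2*-17 - -15*9)=169; twice the area = |1840| = 1840; area = 920; answer 920
Step 3: W2 = 920; threaded value p + q = 921; r = 6; total draws C(14,6) = 3003; favorable C(8,3)*C(6,3) = 1120; P = 160/429; answer 160/429
Step 4: W3 = 160/429; threaded value p + q = 589; d = -2; cross terms: (-2*-14 - 28*-32)=924, (28*32 - 31*-14)=1330, (31*-32 - -2*32)=-928; twice the area = |1326| = 1326; area = 663; answer 663

663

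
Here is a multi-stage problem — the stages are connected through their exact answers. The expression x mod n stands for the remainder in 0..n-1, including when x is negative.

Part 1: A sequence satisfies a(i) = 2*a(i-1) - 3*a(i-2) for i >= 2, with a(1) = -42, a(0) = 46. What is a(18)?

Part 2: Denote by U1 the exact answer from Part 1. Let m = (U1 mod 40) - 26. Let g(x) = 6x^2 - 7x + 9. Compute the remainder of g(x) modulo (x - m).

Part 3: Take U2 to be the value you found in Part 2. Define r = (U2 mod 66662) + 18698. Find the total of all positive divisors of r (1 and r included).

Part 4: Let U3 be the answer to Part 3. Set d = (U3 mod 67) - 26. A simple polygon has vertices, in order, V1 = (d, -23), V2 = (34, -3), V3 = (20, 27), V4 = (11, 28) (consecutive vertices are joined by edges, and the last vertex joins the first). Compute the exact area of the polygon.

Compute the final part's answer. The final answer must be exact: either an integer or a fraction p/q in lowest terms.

933/2

Part 1: a(2) = 2*(-42) - 3*(46) = -222; iterating: a(2)=-222, a(3)=-318, a(4)=30, a(5)=1014, a(6)=1938, a(7)=834, a(8)=-4146, a(9)=-10794, a(10)=-9150, a(11)=14082, a(12)=55614, a(13)=68982, a(14)=-28878, a(15)=-264702, a(16)=-442770, a(17)=-91434, a(18)=1145442; answer 1145442
Part 2: U1 = 1145442; m = -24; remainder = value at the root: 6*(-24)^2 - 7*(-24)^1 + 9 = (3456) + (168) + (9) = 3633; answer 3633
Part 3: U2 = 3633; r = 22331; 22331 = 137 * 163; sigma = (1 + 137) * (1 + 163) = 138 * 164 = 22632; answer 22632
Part 4: U3 = 22632; d = 27; cross terms: (27*-3 - 34*-23)=701, (34*27 - 20*-3)=978, (20*28 - 11*27)=263, (11*-23 - 27*28)=-1009; twice the area = |933| = 933; area = 933/2; answer 933/2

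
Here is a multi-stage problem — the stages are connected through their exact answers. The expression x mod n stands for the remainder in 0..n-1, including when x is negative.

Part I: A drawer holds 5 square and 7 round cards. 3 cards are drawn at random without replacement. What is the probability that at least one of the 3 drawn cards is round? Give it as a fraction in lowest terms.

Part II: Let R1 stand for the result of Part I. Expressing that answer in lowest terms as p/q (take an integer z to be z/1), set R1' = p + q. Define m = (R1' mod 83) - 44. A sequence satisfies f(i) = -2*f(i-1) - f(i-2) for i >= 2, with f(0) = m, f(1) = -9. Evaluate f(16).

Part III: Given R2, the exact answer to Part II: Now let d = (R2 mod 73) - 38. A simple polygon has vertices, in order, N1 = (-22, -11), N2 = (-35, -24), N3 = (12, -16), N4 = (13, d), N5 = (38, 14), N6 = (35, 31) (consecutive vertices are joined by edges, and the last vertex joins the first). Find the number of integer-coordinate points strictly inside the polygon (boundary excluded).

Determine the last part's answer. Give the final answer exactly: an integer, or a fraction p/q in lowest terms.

1499

Part I: total draws C(12,3) = 220; complement C(5,3) = 10; favorable 220 - 10 = 210; P = 21/22; answer 21/22
Part II: R1 = 21/22; threaded value p + q = 43; m = -1; f(2) = -2*(-9) - 1*(-1) = 19; iterating: f(2)=19, f(3)=-29, f(4)=39, f(5)=-49, f(6)=59, f(7)=-69, f(8)=79, f(9)=-89, f(10)=99, f(11)=-109, f(12)=119, f(13)=-129, f(14)=139, f(15)=-149, f(16)=159; answer 159
Part III: R2 = 159; d = -25; cross terms: (-22*-24 - -35*-11)=143, (-35*-16 - 12*-24)=848, (12*-25 - 13*-16)=-92, (13*14 - 38*-25)=1132, (38*31 - 35*14)=688, (35*-11 - -22*31)=297; twice the area = |3016| = 3016; area = 1508; boundary points = 13 + 1 + 1 + 1 + 1 + 3 = 20; strictly interior points = area - boundary/2 + 1 = 1499; answer 1499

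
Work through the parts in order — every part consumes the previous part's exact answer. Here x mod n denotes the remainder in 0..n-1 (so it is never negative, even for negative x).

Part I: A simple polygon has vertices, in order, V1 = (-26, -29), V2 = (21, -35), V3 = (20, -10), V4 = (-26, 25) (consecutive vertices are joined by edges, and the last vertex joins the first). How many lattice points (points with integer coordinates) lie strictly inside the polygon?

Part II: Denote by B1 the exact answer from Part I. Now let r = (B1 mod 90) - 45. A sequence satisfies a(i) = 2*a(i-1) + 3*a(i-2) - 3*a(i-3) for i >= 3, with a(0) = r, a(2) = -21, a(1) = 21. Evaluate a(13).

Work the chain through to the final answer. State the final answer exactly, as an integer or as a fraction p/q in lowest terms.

Part I: cross terms: (-26*-35 - 21*-29)=1519, (21*-10 - 20*-35)=490, (20*25 - -26*-10)=240, (-26*-29 - -26*25)=1404; twice the area = |3653| = 3653; area = 3653/2; boundary points = 1 + 1 + 1 + 54 = 57; strictly interior points = area - boundary/2 + 1 = 1799; answer 1799
Part II: B1 = 1799; r = 44; a(3) = 2*(-21) + 3*(21) - 3*(44) = -111; iterating: a(3)=-111, a(4)=-348, a(5)=-966, a(6)=-2643, a(7)=-7140, a(8)=-19311, a(9)=-52113, a(10)=-140739, a(11)=-379884, a(12)=-1025646, a(13)=-2768727; answer -2768727

-2768727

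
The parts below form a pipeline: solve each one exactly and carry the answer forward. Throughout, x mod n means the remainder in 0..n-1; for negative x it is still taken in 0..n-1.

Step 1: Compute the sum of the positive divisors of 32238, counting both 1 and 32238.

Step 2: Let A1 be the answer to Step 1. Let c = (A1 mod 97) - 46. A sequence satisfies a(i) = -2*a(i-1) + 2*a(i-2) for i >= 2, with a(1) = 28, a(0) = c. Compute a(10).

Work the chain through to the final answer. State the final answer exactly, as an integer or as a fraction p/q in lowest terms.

-197056

Step 1: 32238 = 2 * 3^4 * 199; sigma = (1 + 2) * (1 + 3 + 9 + 27 + 81) * (1 + 199) = 3 * 121 * 200 = 72600; answer 72600
Step 2: A1 = 72600; c = -2; a(2) = -2*(28) + 2*(-2) = -60; iterating: a(2)=-60, a(3)=176, a(4)=-472, a(5)=1296, a(6)=-3536, a(7)=9664, a(8)=-26400, a(9)=72128, a(10)=-197056; answer -197056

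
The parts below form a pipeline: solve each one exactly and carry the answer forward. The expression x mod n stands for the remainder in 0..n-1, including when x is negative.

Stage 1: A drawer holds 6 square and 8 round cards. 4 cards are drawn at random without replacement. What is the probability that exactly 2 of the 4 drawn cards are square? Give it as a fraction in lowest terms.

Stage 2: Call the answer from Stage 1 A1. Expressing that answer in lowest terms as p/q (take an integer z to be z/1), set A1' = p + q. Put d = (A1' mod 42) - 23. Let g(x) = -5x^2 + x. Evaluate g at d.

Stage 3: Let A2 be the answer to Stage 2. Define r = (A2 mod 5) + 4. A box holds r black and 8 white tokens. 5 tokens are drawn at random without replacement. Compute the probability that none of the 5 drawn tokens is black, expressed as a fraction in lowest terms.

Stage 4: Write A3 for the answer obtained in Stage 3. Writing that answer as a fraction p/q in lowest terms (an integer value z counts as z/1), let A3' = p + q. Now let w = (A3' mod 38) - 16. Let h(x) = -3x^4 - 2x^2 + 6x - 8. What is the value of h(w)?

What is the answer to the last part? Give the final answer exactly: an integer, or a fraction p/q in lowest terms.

Stage 1: total draws C(14,4) = 1001; favorable C(6,2)*C(8,2) = 420; P = 60/143; answer 60/143
Stage 2: A1 = 60/143; threaded value p + q = 203; d = 12; -5*(12)^2 + 1*(12)^1 = (-720) + (12) = -708; answer -708
Stage 3: A2 = -708; r = 6; total draws C(14,5) = 2002; favorable C(8,5) = 56; P = 4/143; answer 4/143
Stage 4: A3 = 4/143; threaded value p + q = 147; w = 17; -3*(17)^4 - 2*(17)^2 + 6*(17)^1 - 8 = (-250563) + (-578) + (102) + (-8) = -251047; answer -251047

-251047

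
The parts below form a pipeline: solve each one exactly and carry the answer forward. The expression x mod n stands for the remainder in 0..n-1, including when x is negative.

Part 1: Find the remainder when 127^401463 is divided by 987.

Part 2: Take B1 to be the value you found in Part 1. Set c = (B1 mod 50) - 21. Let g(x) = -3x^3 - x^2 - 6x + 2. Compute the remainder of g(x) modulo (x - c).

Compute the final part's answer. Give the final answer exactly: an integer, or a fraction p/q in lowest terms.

Part 1: squarings mod 987: 127^1=127, 127^2=337, 127^4=64, 127^8=148, 127^16=190, 127^32=568, 127^64=862, 127^128=820, 127^256=253, 127^512=841, 127^1024=589, 127^2048=484, 127^4096=337, 127^8192=64, 127^16384=148, 127^32768=190, 127^65536=568, 127^131072=862, 127^262144=820; 127^401463 = 127^1 * 127^2 * 127^4 * 127^16 * 127^32 * 127^8192 * 127^131072 * 127^262144 = 652 (mod 987); answer 652
Part 2: B1 = 652; c = -19; remainder = value at the root: -3*(-19)^3 - 1*(-19)^2 - 6*(-19)^1 + 2 = (20577) + (-361) + (114) + (2) = 20332; answer 20332

20332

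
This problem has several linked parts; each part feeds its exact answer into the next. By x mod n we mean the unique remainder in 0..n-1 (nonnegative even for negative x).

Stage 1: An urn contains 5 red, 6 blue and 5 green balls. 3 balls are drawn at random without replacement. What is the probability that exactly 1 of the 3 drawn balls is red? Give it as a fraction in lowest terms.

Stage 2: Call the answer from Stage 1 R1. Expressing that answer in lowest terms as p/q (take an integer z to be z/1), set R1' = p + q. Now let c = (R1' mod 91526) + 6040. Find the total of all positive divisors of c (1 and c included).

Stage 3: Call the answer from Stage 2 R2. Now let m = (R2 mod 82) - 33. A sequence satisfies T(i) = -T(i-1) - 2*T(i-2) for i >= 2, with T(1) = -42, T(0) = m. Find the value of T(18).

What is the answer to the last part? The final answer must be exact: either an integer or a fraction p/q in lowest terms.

Stage 1: total draws C(16,3) = 560; favorable C(5,1)*C(11,2) = 275; P = 55/112; answer 55/112
Stage 2: R1 = 55/112; threaded value p + q = 167; c = 6207; 6207 = 3 * 2069; sigma = (1 + 3) * (1 + 2069) = 4 * 2070 = 8280; answer 8280
Stage 3: R2 = 8280; m = 47; T(2) = -1*(-42) - 2*(47) = -52; iterating: T(2)=-52, T(3)=136, T(4)=-32, T(5)=-240, T(6)=304, T(7)=176, T(8)=-784, T(9)=432, T(10)=1136, T(11)=-2000, T(12)=-272, T(13)=4272, T(14)=-3728, T(15)=-4816, T(16)=12272, T(17)=-2640, T(18)=-21904; answer -21904

-21904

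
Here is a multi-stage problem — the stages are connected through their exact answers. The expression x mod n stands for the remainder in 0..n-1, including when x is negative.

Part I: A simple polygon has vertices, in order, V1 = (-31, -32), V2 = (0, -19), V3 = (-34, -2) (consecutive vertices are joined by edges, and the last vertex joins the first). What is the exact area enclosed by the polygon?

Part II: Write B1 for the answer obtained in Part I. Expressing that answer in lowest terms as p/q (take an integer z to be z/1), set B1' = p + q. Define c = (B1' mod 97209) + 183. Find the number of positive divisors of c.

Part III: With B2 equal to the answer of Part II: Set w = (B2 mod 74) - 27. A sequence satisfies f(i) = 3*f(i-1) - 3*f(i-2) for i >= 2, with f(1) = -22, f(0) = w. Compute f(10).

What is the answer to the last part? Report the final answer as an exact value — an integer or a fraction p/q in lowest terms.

-5832

Part I: cross terms: (-31*-19 - 0*-32)=589, (0*-2 - -34*-19)=-646, (-34*-32 - -31*-2)=1026; twice the area = |969| = 969; area = 969/2; answer 969/2
Part II: B1 = 969/2; threaded value p + q = 971; c = 1154; 1154 = 2 * 577; number of divisors = (1+1) * (1+1) = 4; answer 4
Part III: B2 = 4; w = -23; f(2) = 3*(-22) - 3*(-23) = 3; iterating: f(2)=3, f(3)=75, f(4)=216, f(5)=423, f(6)=621, f(7)=594, f(8)=-81, f(9)=-2025, f(10)=-5832; answer -5832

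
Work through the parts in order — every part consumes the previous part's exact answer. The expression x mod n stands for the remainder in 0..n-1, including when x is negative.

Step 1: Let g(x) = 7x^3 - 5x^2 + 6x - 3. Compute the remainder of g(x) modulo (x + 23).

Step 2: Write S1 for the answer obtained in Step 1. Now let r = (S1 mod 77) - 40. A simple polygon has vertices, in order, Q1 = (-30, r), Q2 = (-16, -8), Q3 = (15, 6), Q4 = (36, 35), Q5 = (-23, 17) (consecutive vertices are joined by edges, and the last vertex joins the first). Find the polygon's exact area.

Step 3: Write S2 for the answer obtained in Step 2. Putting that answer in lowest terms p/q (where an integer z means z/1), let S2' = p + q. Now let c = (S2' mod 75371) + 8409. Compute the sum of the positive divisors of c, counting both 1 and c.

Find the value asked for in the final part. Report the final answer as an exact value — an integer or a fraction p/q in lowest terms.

19607

Step 1: remainder = value at the root: 7*(-23)^3 - 5*(-23)^2 + 6*(-23)^1 - 3 = (-85169) + (-2645) + (-138) + (-3) = -87955; answer -87955
Step 2: S1 = -87955; r = 16; cross terms: (-30*-8 - -16*16)=496, (-16*6 - 15*-8)=24, (15*35 - 36*6)=309, (36*17 - -23*35)=1417, (-23*16 - -30*17)=142; twice the area = |2388| = 2388; area = 1194; answer 1194
Step 3: S2 = 1194; threaded value p + q = 1195; c = 9604; 9604 = 2^2 * 7^4; sigma = (1 + 2 + 4) * (1 + 7 + 49 + 343 + 2401) = 7 * 2801 = 19607; answer 19607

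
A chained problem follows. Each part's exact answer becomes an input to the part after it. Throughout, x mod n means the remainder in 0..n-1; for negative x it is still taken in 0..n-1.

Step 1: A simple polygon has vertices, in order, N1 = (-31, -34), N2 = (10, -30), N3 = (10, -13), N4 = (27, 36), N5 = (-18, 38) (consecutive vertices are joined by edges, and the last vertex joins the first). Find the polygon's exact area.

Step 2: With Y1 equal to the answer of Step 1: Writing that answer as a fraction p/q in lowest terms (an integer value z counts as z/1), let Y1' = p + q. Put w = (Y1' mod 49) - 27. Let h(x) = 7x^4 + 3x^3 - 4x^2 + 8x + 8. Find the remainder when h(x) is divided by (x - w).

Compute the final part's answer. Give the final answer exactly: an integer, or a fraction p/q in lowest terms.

1960

Step 1: cross terms: (-31*-30 - 10*-34)=1270, (10*-13 - 10*-30)=170, (10*36 - 27*-13)=711, (27*38 - -18*36)=1674, (-18*-34 - -31*38)=1790; twice the area = |5615| = 5615; area = 5615/2; answer 5615/2
Step 2: Y1 = 5615/2; threaded value p + q = 5617; w = 4; remainder = value at the root: 7*(4)^4 + 3*(4)^3 - 4*(4)^2 + 8*(4)^1 + 8 = (1792) + (192) + (-64) + (32) + (8) = 1960; answer 1960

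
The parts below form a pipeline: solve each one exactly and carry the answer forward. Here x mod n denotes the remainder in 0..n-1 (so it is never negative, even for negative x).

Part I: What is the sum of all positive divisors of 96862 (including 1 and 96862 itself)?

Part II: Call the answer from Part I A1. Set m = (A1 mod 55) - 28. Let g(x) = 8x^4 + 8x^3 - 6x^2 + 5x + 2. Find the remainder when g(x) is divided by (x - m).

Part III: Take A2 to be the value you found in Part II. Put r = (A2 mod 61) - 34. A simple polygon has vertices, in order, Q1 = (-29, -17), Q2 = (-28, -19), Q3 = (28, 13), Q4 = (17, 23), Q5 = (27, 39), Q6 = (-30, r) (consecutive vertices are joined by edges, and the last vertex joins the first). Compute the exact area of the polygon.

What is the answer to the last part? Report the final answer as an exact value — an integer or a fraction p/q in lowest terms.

Part I: 96862 = 2 * 19 * 2549; sigma = (1 + 2) * (1 + 19) * (1 + 2549) = 3 * 20 * 2550 = 153000; answer 153000
Part II: A1 = 153000; m = 17; remainder = value at the root: 8*(17)^4 + 8*(17)^3 - 6*(17)^2 + 5*(17)^1 + 2 = (668168) + (39304) + (-1734) + (85) + (2) = 705825; answer 705825
Part III: A2 = 705825; r = 21; cross terms: (-29*-19 - -28*-17)=75, (-28*13 - 28*-19)=168, (28*23 - 17*13)=423, (17*39 - 27*23)=42, (27*21 - -30*39)=1737, (-30*-17 - -29*21)=1119; twice the area = |3564| = 3564; area = 1782; answer 1782

1782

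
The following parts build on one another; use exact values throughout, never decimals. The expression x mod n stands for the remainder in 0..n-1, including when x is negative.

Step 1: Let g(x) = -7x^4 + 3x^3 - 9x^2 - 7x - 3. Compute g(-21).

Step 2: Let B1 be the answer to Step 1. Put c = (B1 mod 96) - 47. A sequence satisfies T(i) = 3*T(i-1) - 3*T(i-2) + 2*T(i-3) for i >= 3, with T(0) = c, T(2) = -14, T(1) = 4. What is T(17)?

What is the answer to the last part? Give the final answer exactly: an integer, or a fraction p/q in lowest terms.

Step 1: -7*(-21)^4 + 3*(-21)^3 - 9*(-21)^2 - 7*(-21)^1 - 3 = (-1361367) + (-27783) + (-3969) + (147) + (-3) = -1392975; answer -1392975
Step 2: B1 = -1392975; c = 34; T(3) = 3*(-14) - 3*(4) + 2*(34) = 14; iterating: T(3)=14, T(4)=92, T(5)=206, T(6)=370, T(7)=676, T(8)=1330, T(9)=2702, T(10)=5468, T(11)=10958, T(12)=21874, T(13)=43684, T(14)=87346, T(15)=174734, T(16)=349532, T(17)=699086; answer 699086

699086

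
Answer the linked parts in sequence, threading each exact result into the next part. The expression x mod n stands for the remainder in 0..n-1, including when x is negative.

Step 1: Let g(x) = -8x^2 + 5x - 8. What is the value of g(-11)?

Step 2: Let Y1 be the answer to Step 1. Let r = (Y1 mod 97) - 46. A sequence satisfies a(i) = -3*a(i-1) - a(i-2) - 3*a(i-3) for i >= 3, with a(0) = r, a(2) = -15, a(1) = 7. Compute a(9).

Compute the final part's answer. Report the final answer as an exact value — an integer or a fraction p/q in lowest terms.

49207

Step 1: -8*(-11)^2 + 5*(-11)^1 - 8 = (-968) + (-55) + (-8) = -1031; answer -1031
Step 2: Y1 = -1031; r = -10; a(3) = -3*(-15) - 1*(7) - 3*(-10) = 68; iterating: a(3)=68, a(4)=-210, a(5)=607, a(6)=-1815, a(7)=5468, a(8)=-16410, a(9)=49207; answer 49207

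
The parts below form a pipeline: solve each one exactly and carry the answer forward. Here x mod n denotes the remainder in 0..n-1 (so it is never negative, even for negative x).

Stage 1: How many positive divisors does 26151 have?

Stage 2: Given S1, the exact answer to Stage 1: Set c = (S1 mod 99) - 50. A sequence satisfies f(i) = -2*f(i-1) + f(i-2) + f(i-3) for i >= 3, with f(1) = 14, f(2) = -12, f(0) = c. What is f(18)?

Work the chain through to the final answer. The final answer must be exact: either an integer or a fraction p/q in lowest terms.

Stage 1: 26151 = 3 * 23 * 379; number of divisors = (1+1) * (1+1) * (1+1) = 8; answer 8
Stage 2: S1 = 8; c = -42; f(3) = -2*(-12) + 1*(14) + 1*(-42) = -4; iterating: f(3)=-4, f(4)=10, f(5)=-36, f(6)=78, f(7)=-182, f(8)=406, f(9)=-916, f(10)=2056, f(11)=-4622, f(12)=10384, f(13)=-23334, f(14)=52430, f(15)=-117810, f(16)=264716, f(17)=-594812, f(18)=1336530; answer 1336530

1336530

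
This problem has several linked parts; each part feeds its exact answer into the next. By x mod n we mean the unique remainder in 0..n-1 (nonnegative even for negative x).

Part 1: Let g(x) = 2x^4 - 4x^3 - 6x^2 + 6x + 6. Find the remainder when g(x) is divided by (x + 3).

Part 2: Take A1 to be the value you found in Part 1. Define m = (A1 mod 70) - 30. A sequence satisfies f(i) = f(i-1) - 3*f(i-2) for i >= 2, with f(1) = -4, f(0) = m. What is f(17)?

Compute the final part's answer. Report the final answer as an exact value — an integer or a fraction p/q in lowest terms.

-410614

Part 1: remainder = value at the root: 2*(-3)^4 - 4*(-3)^3 - 6*(-3)^2 + 6*(-3)^1 + 6 = (162) + (108) + (-54) + (-18) + (6) = 204; answer 204
Part 2: A1 = 204; m = 34; f(2) = 1*(-4) - 3*(34) = -106; iterating: f(2)=-106, f(3)=-94, f(4)=224, f(5)=506, f(6)=-166, f(7)=-1684, f(8)=-1186, f(9)=3866, f(10)=7424, f(11)=-4174, f(12)=-26446, f(13)=-13924, f(14)=65414, f(15)=107186, f(16)=-89056, f(17)=-410614; answer -410614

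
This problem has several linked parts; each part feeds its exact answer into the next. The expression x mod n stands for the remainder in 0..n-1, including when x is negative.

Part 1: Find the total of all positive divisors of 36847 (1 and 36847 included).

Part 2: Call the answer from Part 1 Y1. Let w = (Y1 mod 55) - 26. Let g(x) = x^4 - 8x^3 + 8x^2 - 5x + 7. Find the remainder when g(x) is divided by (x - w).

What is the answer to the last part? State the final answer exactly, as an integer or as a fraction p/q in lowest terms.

Part 1: 36847 is prime, so its only divisors are 1 and 36847; sigma = 1 + 36847 = 36848; answer 36848
Part 2: Y1 = 36848; w = 27; remainder = value at the root: 1*(27)^4 - 8*(27)^3 + 8*(27)^2 - 5*(27)^1 + 7 = (531441) + (-157464) + (5832) + (-135) + (7) = 379681; answer 379681

379681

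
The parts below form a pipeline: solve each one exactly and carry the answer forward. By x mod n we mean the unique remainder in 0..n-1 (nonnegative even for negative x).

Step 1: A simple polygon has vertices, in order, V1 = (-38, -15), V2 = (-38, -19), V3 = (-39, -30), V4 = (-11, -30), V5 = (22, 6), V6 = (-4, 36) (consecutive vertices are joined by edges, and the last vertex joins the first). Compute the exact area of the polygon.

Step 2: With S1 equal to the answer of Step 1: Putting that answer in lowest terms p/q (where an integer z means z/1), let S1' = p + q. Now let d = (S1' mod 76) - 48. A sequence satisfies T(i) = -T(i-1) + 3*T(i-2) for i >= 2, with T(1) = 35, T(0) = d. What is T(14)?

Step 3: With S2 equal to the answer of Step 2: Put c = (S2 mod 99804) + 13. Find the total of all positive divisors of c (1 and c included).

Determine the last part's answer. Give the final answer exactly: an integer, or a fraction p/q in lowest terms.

84288

Step 1: cross terms: (-38*-19 - -38*-15)=152, (-38*-30 - -39*-19)=399, (-39*-30 - -11*-30)=840, (-11*6 - 22*-30)=594, (22*36 - -4*6)=816, (-4*-15 - -38*36)=1428; twice the area = |4229| = 4229; area = 4229/2; answer 4229/2
Step 2: S1 = 4229/2; threaded value p + q = 4231; d = 3; T(2) = -1*(35) + 3*(3) = -26; iterating: T(2)=-26, T(3)=131, T(4)=-209, T(5)=602, T(6)=-1229, T(7)=3035, T(8)=-6722, T(9)=15827, T(10)=-35993, T(11)=83474, T(12)=-191453, T(13)=441875, T(14)=-1016234; answer -1016234
Step 3: S2 = -1016234; c = 81623; 81623 = 31 * 2633; sigma = (1 + 31) * (1 + 2633) = 32 * 2634 = 84288; answer 84288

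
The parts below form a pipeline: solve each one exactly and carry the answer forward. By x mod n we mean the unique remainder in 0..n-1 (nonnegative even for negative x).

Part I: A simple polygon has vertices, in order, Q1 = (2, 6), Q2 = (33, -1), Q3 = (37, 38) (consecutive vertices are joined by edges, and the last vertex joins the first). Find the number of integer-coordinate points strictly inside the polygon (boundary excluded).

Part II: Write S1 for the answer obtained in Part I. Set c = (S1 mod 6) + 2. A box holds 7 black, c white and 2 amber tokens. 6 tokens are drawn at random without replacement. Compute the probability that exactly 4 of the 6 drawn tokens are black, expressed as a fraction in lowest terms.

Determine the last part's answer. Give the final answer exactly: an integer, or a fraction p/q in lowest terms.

5/11

Part I: cross terms: (2*-1 - 33*6)=-200, (33*38 - 37*-1)=1291, (37*6 - 2*38)=146; twice the area = |1237| = 1237; area = 1237/2; boundary points = 1 + 1 + 1 = 3; strictly interior points = area - boundary/2 + 1 = 618; answer 618
Part II: S1 = 618; c = 2; total draws C(11,6) = 462; favorable C(7,4)*C(4,2) = 210; P = 5/11; answer 5/11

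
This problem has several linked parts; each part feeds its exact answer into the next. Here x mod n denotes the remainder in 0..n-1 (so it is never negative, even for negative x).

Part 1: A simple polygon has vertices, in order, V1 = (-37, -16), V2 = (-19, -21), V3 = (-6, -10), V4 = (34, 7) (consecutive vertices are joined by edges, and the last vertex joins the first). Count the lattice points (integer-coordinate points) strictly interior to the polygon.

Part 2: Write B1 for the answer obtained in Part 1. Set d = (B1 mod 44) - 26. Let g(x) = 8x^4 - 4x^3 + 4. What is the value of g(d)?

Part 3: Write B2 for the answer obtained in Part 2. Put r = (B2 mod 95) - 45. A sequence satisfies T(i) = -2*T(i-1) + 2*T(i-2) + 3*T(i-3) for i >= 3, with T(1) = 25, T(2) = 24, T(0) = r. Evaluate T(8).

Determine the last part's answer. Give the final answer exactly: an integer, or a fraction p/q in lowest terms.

5880

Part 1: cross terms: (-37*-21 - -19*-16)=473, (-19*-10 - -6*-21)=64, (-6*7 - 34*-10)=298, (34*-16 - -37*7)=-285; twice the area = |550| = 550; area = 275; boundary points = 1 + 1 + 1 + 1 = 4; strictly interior points = area - boundary/2 + 1 = 274; answer 274
Part 2: B1 = 274; d = -16; 8*(-16)^4 - 4*(-16)^3 + 4 = (524288) + (16384) + (4) = 540676; answer 540676
Part 3: B2 = 540676; r = -14; T(3) = -2*(24) + 2*(25) + 3*(-14) = -40; iterating: T(3)=-40, T(4)=203, T(5)=-414, T(6)=1114, T(7)=-2447, T(8)=5880; answer 5880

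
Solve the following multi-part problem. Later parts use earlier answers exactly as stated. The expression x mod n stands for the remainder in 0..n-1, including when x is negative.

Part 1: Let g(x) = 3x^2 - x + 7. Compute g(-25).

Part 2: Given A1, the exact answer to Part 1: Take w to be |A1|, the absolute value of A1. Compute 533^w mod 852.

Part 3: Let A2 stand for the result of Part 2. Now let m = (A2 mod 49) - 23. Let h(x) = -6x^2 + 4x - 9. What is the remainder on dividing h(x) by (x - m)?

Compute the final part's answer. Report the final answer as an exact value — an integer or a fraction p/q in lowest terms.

Part 1: 3*(-25)^2 - 1*(-25)^1 + 7 = (1875) + (25) + (7) = 1907; answer 1907
Part 2: A1 = 1907; w = 1907; squarings mod 852: 533^1=533, 533^2=373, 533^4=253, 533^8=109, 533^16=805, 533^32=505, 533^64=277, 533^128=49, 533^256=697, 533^512=169, 533^1024=445; 533^1907 = 533^1 * 533^2 * 533^16 * 533^32 * 533^64 * 533^256 * 533^512 * 533^1024 = 509 (mod 852); answer 509
Part 3: A2 = 509; m = -4; remainder = value at the root: -6*(-4)^2 + 4*(-4)^1 - 9 = (-96) + (-16) + (-9) = -121; answer -121

-121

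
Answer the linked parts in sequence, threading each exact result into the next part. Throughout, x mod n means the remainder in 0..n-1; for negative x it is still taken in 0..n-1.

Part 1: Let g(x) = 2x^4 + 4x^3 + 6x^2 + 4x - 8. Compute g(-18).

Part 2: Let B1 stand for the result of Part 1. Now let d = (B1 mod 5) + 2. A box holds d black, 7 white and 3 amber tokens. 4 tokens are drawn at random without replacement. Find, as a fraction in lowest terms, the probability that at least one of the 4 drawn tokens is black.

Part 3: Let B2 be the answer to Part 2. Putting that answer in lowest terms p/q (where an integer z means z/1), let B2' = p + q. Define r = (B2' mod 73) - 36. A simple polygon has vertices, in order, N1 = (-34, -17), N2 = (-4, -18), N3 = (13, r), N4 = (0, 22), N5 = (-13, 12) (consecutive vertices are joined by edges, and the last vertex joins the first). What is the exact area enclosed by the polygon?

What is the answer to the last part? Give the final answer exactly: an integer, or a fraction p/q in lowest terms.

Part 1: 2*(-18)^4 + 4*(-18)^3 + 6*(-18)^2 + 4*(-18)^1 - 8 = (209952) + (-23328) + (1944) + (-72) + (-8) = 188488; answer 188488
Part 2: B1 = 188488; d = 5; total draws C(15,4) = 1365; complement C(10,4) = 210; favorable 1365 - 210 = 1155; P = 11/13; answer 11/13
Part 3: B2 = 11/13; threaded value p + q = 24; r = -12; cross terms: (-34*-18 - -4*-17)=544, (-4*-12 - 13*-18)=282, (13*22 - 0*-12)=286, (0*12 - -13*22)=286, (-13*-17 - -34*12)=629; twice the area = |2027| = 2027; area = 2027/2; answer 2027/2

2027/2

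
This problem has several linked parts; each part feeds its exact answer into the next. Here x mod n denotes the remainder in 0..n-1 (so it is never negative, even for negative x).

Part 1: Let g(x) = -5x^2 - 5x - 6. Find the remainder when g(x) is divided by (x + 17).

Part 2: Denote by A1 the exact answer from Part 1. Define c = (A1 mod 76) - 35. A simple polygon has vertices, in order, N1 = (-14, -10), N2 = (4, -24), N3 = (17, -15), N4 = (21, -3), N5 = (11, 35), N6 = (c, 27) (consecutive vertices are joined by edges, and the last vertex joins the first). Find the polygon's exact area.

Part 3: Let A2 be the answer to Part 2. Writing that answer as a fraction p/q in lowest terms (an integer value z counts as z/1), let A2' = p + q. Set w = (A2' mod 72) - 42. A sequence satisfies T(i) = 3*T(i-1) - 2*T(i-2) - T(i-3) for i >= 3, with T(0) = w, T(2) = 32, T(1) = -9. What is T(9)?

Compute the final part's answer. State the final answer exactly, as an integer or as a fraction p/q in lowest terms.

Part 1: remainder = value at the root: -5*(-17)^2 - 5*(-17)^1 - 6 = (-1445) + (85) + (-6) = -1366; answer -1366
Part 2: A1 = -1366; c = -33; cross terms: (-14*-24 - 4*-10)=376, (4*-15 - 17*-24)=348, (17*-3 - 21*-15)=264, (21*35 - 11*-3)=768, (11*27 - -33*35)=1452, (-33*-10 - -14*27)=708; twice the area = |3916| = 3916; area = 1958; answer 1958
Part 3: A2 = 1958; threaded value p + q = 1959; w = -27; T(3) = 3*(32) - 2*(-9) - 1*(-27) = 141; iterating: T(3)=141, T(4)=368, T(5)=790, T(6)=1493, T(7)=2531, T(8)=3817, T(9)=4896; answer 4896

4896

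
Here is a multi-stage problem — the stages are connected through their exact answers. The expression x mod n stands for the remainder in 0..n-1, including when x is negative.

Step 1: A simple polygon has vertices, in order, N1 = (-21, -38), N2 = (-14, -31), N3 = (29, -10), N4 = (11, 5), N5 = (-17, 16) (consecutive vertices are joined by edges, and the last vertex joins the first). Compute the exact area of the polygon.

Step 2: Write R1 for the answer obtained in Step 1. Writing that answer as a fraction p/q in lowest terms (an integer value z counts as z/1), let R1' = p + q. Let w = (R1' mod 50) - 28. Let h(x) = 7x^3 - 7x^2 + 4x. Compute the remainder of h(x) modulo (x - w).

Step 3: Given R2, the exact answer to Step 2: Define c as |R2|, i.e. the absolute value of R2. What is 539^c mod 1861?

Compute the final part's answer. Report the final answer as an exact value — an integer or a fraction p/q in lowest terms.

1083

Step 1: cross terms: (-21*-31 - -14*-38)=119, (-14*-10 - 29*-31)=1039, (29*5 - 11*-10)=255, (11*16 - -17*5)=261, (-17*-38 - -21*16)=982; twice the area = |2656| = 2656; area = 1328; answer 1328
Step 2: R1 = 1328; threaded value p + q = 1329; w = 1; remainder = value at the root: 7*(1)^3 - 7*(1)^2 + 4*(1)^1 = (7) + (-7) + (4) = 4; answer 4
Step 3: R2 = 4; c = 4; squarings mod 1861: 539^1=539, 539^2=205, 539^4=1083; 539^4 = 539^4 = 1083 (mod 1861); answer 1083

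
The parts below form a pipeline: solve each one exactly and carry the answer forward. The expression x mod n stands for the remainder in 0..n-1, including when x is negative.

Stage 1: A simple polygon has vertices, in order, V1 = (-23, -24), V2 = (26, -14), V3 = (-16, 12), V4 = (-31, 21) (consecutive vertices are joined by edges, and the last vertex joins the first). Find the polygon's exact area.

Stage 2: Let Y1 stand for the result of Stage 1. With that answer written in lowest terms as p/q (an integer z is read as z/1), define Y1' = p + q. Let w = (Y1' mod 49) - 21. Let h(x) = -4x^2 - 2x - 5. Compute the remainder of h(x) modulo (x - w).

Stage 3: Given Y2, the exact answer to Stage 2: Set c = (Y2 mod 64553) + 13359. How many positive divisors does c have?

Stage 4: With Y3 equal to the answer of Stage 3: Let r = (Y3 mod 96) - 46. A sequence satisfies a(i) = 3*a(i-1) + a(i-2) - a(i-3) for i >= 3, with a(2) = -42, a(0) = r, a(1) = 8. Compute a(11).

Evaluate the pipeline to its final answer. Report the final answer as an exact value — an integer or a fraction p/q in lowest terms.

Stage 1: cross terms: (-23*-14 - 26*-24)=946, (26*12 - -16*-14)=88, (-16*21 - -31*12)=36, (-31*-24 - -23*21)=1227; twice the area = |2297| = 2297; area = 2297/2; answer 2297/2
Stage 2: Y1 = 2297/2; threaded value p + q = 2299; w = 24; remainder = value at the root: -4*(24)^2 - 2*(24)^1 - 5 = (-2304) + (-48) + (-5) = -2357; answer -2357
Stage 3: Y2 = -2357; c = 75555; 75555 = 3^2 * 5 * 23 * 73; number of divisors = (2+1) * (1+1) * (1+1) * (1+1) = 24; answer 24
Stage 4: Y3 = 24; r = -22; a(3) = 3*(-42) + 1*(8) - 1*(-22) = -96; iterating: a(3)=-96, a(4)=-338, a(5)=-1068, a(6)=-3446, a(7)=-11068, a(8)=-35582, a(9)=-114368, a(10)=-367618, a(11)=-1181640; answer -1181640

-1181640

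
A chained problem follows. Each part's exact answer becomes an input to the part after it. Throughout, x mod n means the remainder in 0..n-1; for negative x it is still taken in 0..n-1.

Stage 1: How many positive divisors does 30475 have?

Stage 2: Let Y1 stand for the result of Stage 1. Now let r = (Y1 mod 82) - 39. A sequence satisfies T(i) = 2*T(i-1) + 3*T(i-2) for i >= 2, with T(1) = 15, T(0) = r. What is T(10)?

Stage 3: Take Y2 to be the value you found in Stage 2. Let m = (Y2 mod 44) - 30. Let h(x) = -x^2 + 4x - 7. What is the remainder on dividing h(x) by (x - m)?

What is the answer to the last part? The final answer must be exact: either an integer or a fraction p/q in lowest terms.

Stage 1: 30475 = 5^2 * 23 * 53; number of divisors = (2+1) * (1+1) * (1+1) = 12; answer 12
Stage 2: Y1 = 12; r = -27; T(2) = 2*(15) + 3*(-27) = -51; iterating: T(2)=-51, T(3)=-57, T(4)=-267, T(5)=-705, T(6)=-2211, T(7)=-6537, T(8)=-19707, T(9)=-59025, T(10)=-177171; answer -177171
Stage 3: Y2 = -177171; m = -13; remainder = value at the root: -1*(-13)^2 + 4*(-13)^1 - 7 = (-169) + (-52) + (-7) = -228; answer -228

-228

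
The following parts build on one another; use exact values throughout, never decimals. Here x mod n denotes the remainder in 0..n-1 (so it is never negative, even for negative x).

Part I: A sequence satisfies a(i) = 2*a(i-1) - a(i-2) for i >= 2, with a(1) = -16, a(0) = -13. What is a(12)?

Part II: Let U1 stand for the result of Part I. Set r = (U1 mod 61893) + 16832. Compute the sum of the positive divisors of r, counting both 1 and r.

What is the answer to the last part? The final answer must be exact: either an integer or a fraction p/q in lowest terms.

Part I: a(2) = 2*(-16) - 1*(-13) = -19; iterating: a(2)=-19, a(3)=-22, a(4)=-25, a(5)=-28, a(6)=-31, a(7)=-34, a(8)=-37, a(9)=-40, a(10)=-43, a(11)=-46, a(12)=-49; answer -49
Part II: U1 = -49; r = 78676; 78676 = 2^2 * 13 * 17 * 89; sigma = (1 + 2 + 4) * (1 + 13) * (1 + 17) * (1 + 89) = 7 * 14 * 18 * 90 = 158760; answer 158760

158760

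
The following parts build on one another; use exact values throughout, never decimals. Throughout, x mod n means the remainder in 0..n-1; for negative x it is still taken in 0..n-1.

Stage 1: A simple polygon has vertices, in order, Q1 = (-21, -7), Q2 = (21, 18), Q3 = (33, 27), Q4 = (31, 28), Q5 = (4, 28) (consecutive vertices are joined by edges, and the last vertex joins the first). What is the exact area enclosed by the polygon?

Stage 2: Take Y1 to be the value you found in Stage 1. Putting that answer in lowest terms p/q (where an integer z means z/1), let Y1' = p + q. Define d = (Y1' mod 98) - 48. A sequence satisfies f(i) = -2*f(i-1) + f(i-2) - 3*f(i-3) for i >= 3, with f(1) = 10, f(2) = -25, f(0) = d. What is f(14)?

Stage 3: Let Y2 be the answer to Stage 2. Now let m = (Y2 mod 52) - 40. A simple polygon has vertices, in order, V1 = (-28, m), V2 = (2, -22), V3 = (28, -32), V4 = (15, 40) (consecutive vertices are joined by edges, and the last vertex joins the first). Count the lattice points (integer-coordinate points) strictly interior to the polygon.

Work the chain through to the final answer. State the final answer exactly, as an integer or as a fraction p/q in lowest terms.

Stage 1: cross terms: (-21*18 - 21*-7)=-231, (21*27 - 33*18)=-27, (33*28 - 31*27)=87, (31*28 - 4*28)=756, (4*-7 - -21*28)=560; twice the area = |1145| = 1145; area = 1145/2; answer 1145/2
Stage 2: Y1 = 1145/2; threaded value p + q = 1147; d = 21; f(3) = -2*(-25) + 1*(10) - 3*(21) = -3; iterating: f(3)=-3, f(4)=-49, f(5)=170, f(6)=-380, f(7)=1077, f(8)=-3044, f(9)=8305, f(10)=-22885, f(11)=63207, f(12)=-174214, f(13)=480290, f(14)=-1324415; answer -1324415
Stage 3: Y2 = -1324415; m = -15; cross terms: (-28*-22 - 2*-15)=646, (2*-32 - 28*-22)=552, (28*40 - 15*-32)=1600, (15*-15 - -28*40)=895; twice the area = |3693| = 3693; area = 3693/2; boundary points = 1 + 2 + 1 + 1 = 5; strictly interior points = area - boundary/2 + 1 = 1845; answer 1845

1845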